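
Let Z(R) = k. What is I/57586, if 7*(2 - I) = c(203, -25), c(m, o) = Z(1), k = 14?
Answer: 0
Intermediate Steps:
Z(R) = 14
c(m, o) = 14
I = 0 (I = 2 - ⅐*14 = 2 - 2 = 0)
I/57586 = 0/57586 = 0*(1/57586) = 0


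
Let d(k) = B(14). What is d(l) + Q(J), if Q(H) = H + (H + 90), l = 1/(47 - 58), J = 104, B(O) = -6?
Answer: 292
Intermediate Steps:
l = -1/11 (l = 1/(-11) = -1/11 ≈ -0.090909)
d(k) = -6
Q(H) = 90 + 2*H (Q(H) = H + (90 + H) = 90 + 2*H)
d(l) + Q(J) = -6 + (90 + 2*104) = -6 + (90 + 208) = -6 + 298 = 292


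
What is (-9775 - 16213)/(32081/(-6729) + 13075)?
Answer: -87436626/43974797 ≈ -1.9883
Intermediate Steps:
(-9775 - 16213)/(32081/(-6729) + 13075) = -25988/(32081*(-1/6729) + 13075) = -25988/(-32081/6729 + 13075) = -25988/87949594/6729 = -25988*6729/87949594 = -87436626/43974797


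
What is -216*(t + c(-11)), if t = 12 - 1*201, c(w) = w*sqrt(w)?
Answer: 40824 + 2376*I*sqrt(11) ≈ 40824.0 + 7880.3*I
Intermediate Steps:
c(w) = w**(3/2)
t = -189 (t = 12 - 201 = -189)
-216*(t + c(-11)) = -216*(-189 + (-11)**(3/2)) = -216*(-189 - 11*I*sqrt(11)) = 40824 + 2376*I*sqrt(11)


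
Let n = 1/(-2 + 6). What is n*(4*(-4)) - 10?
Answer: -14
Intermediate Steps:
n = ¼ (n = 1/4 = ¼ ≈ 0.25000)
n*(4*(-4)) - 10 = (4*(-4))/4 - 10 = (¼)*(-16) - 10 = -4 - 10 = -14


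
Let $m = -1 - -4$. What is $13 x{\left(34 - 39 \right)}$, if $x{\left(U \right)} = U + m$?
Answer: $-26$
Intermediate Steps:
$m = 3$ ($m = -1 + 4 = 3$)
$x{\left(U \right)} = 3 + U$ ($x{\left(U \right)} = U + 3 = 3 + U$)
$13 x{\left(34 - 39 \right)} = 13 \left(3 + \left(34 - 39\right)\right) = 13 \left(3 - 5\right) = 13 \left(-2\right) = -26$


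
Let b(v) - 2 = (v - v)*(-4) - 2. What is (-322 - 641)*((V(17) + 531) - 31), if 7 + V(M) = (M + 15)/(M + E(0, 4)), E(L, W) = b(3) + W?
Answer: -3333585/7 ≈ -4.7623e+5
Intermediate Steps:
b(v) = 0 (b(v) = 2 + ((v - v)*(-4) - 2) = 2 + (0*(-4) - 2) = 2 + (0 - 2) = 2 - 2 = 0)
E(L, W) = W (E(L, W) = 0 + W = W)
V(M) = -7 + (15 + M)/(4 + M) (V(M) = -7 + (M + 15)/(M + 4) = -7 + (15 + M)/(4 + M))
(-322 - 641)*((V(17) + 531) - 31) = (-322 - 641)*(((-13 - 6*17)/(4 + 17) + 531) - 31) = -963*(((-13 - 102)/21 + 531) - 31) = -963*(((1/21)*(-115) + 531) - 31) = -963*((-115/21 + 531) - 31) = -963*(11036/21 - 31) = -963*10385/21 = -3333585/7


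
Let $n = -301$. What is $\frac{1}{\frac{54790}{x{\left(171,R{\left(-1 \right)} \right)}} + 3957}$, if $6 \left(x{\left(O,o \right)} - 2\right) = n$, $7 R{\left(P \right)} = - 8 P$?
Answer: $\frac{289}{814833} \approx 0.00035467$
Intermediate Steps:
$R{\left(P \right)} = - \frac{8 P}{7}$ ($R{\left(P \right)} = \frac{\left(-8\right) P}{7} = - \frac{8 P}{7}$)
$x{\left(O,o \right)} = - \frac{289}{6}$ ($x{\left(O,o \right)} = 2 + \frac{1}{6} \left(-301\right) = 2 - \frac{301}{6} = - \frac{289}{6}$)
$\frac{1}{\frac{54790}{x{\left(171,R{\left(-1 \right)} \right)}} + 3957} = \frac{1}{\frac{54790}{- \frac{289}{6}} + 3957} = \frac{1}{54790 \left(- \frac{6}{289}\right) + 3957} = \frac{1}{- \frac{328740}{289} + 3957} = \frac{1}{\frac{814833}{289}} = \frac{289}{814833}$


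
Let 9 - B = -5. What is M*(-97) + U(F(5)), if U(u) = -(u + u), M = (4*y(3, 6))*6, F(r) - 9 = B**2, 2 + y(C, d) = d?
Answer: -9722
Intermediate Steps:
B = 14 (B = 9 - 1*(-5) = 9 + 5 = 14)
y(C, d) = -2 + d
F(r) = 205 (F(r) = 9 + 14**2 = 9 + 196 = 205)
M = 96 (M = (4*(-2 + 6))*6 = (4*4)*6 = 16*6 = 96)
U(u) = -2*u
M*(-97) + U(F(5)) = 96*(-97) - 2*205 = -9312 - 410 = -9722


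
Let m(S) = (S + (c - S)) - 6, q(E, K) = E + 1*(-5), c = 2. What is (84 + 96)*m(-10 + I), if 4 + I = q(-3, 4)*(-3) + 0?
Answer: -720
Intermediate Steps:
q(E, K) = -5 + E (q(E, K) = E - 5 = -5 + E)
I = 20 (I = -4 + ((-5 - 3)*(-3) + 0) = -4 + (-8*(-3) + 0) = -4 + (24 + 0) = -4 + 24 = 20)
m(S) = -4 (m(S) = (S + (2 - S)) - 6 = 2 - 6 = -4)
(84 + 96)*m(-10 + I) = (84 + 96)*(-4) = 180*(-4) = -720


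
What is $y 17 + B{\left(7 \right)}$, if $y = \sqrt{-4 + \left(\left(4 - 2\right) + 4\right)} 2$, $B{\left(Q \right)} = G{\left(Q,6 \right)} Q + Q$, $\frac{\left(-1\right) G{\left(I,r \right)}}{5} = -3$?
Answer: $112 + 34 \sqrt{2} \approx 160.08$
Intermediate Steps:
$G{\left(I,r \right)} = 15$ ($G{\left(I,r \right)} = \left(-5\right) \left(-3\right) = 15$)
$B{\left(Q \right)} = 16 Q$ ($B{\left(Q \right)} = 15 Q + Q = 16 Q$)
$y = 2 \sqrt{2}$ ($y = \sqrt{-4 + \left(2 + 4\right)} 2 = \sqrt{-4 + 6} \cdot 2 = \sqrt{2} \cdot 2 = 2 \sqrt{2} \approx 2.8284$)
$y 17 + B{\left(7 \right)} = 2 \sqrt{2} \cdot 17 + 16 \cdot 7 = 34 \sqrt{2} + 112 = 112 + 34 \sqrt{2}$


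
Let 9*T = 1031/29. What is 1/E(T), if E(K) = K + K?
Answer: 261/2062 ≈ 0.12658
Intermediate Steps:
T = 1031/261 (T = (1031/29)/9 = (1031*(1/29))/9 = (1/9)*(1031/29) = 1031/261 ≈ 3.9502)
E(K) = 2*K
1/E(T) = 1/(2*(1031/261)) = 1/(2062/261) = 261/2062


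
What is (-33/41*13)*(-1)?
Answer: 429/41 ≈ 10.463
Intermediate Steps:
(-33/41*13)*(-1) = (-33*1/41*13)*(-1) = -33/41*13*(-1) = -429/41*(-1) = 429/41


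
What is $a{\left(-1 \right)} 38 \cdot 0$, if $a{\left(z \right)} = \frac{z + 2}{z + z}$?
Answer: $0$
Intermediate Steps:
$a{\left(z \right)} = \frac{2 + z}{2 z}$
$a{\left(-1 \right)} 38 \cdot 0 = \frac{2 - 1}{2 \left(-1\right)} 38 \cdot 0 = \frac{1}{2} \left(-1\right) 1 \cdot 38 \cdot 0 = \left(- \frac{1}{2}\right) 38 \cdot 0 = \left(-19\right) 0 = 0$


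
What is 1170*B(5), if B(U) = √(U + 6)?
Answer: 1170*√11 ≈ 3880.4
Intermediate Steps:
B(U) = √(6 + U)
1170*B(5) = 1170*√(6 + 5) = 1170*√11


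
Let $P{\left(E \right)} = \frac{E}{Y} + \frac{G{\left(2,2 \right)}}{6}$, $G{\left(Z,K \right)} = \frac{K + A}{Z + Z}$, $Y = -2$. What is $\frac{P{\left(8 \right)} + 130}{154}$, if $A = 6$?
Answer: $\frac{379}{462} \approx 0.82035$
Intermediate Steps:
$G{\left(Z,K \right)} = \frac{6 + K}{2 Z}$ ($G{\left(Z,K \right)} = \frac{K + 6}{Z + Z} = \frac{6 + K}{2 Z}$)
$P{\left(E \right)} = \frac{1}{3} - \frac{E}{2}$ ($P{\left(E \right)} = \frac{E}{-2} + \frac{\frac{1}{2} \cdot \frac{1}{2} \left(6 + 2\right)}{6} = E \left(- \frac{1}{2}\right) + \frac{1}{2} \cdot \frac{1}{2} \cdot 8 \cdot \frac{1}{6} = - \frac{E}{2} + 2 \cdot \frac{1}{6} = - \frac{E}{2} + \frac{1}{3} = \frac{1}{3} - \frac{E}{2}$)
$\frac{P{\left(8 \right)} + 130}{154} = \frac{\left(\frac{1}{3} - 4\right) + 130}{154} = \frac{- \frac{11}{3} + 130}{154} = \frac{1}{154} \cdot \frac{379}{3} = \frac{379}{462}$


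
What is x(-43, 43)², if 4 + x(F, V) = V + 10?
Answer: 2401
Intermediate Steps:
x(F, V) = 6 + V (x(F, V) = -4 + (V + 10) = -4 + (10 + V) = 6 + V)
x(-43, 43)² = (6 + 43)² = 49² = 2401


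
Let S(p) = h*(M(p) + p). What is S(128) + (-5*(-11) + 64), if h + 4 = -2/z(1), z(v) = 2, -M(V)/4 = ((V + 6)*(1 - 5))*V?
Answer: -1372681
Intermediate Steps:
M(V) = -4*V*(-24 - 4*V) (M(V) = -4*(V + 6)*(1 - 5)*V = -4*(6 + V)*(-4)*V = -4*(-24 - 4*V)*V = -4*V*(-24 - 4*V))
h = -5 (h = -4 - 2/2 = -4 - 2*½ = -4 - 1 = -5)
S(p) = -5*p - 80*p*(6 + p) (S(p) = -5*(16*p*(6 + p) + p) = -5*(p + 16*p*(6 + p)) = -5*p - 80*p*(6 + p))
S(128) + (-5*(-11) + 64) = 5*128*(-97 - 16*128) + (-5*(-11) + 64) = 5*128*(-97 - 2048) + (55 + 64) = 5*128*(-2145) + 119 = -1372800 + 119 = -1372681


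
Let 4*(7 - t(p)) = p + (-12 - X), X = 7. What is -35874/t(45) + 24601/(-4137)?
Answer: -296846077/4137 ≈ -71754.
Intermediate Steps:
t(p) = 47/4 - p/4 (t(p) = 7 - (p + (-12 - 1*7))/4 = 7 - (p + (-12 - 7))/4 = 7 - (p - 19)/4 = 7 - (-19 + p)/4 = 7 + (19/4 - p/4) = 47/4 - p/4)
-35874/t(45) + 24601/(-4137) = -35874/(47/4 - 1/4*45) + 24601/(-4137) = -35874/(47/4 - 45/4) + 24601*(-1/4137) = -35874/1/2 - 24601/4137 = -35874*2 - 24601/4137 = -71748 - 24601/4137 = -296846077/4137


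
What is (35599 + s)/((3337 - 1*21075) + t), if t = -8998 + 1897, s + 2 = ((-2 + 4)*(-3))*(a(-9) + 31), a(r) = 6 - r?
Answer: -35321/24839 ≈ -1.4220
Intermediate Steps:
s = -278 (s = -2 + ((-2 + 4)*(-3))*((6 - 1*(-9)) + 31) = -2 + (2*(-3))*((6 + 9) + 31) = -2 - 6*(15 + 31) = -2 - 6*46 = -2 - 276 = -278)
t = -7101
(35599 + s)/((3337 - 1*21075) + t) = (35599 - 278)/((3337 - 1*21075) - 7101) = 35321/((3337 - 21075) - 7101) = 35321/(-17738 - 7101) = 35321/(-24839) = 35321*(-1/24839) = -35321/24839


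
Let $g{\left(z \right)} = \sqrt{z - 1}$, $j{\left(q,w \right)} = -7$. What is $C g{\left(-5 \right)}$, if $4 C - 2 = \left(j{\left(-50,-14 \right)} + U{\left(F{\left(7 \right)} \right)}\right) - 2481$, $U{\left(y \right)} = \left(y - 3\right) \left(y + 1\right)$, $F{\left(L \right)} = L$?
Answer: $- \frac{1227 i \sqrt{6}}{2} \approx - 1502.8 i$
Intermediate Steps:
$g{\left(z \right)} = \sqrt{-1 + z}$
$U{\left(y \right)} = \left(1 + y\right) \left(-3 + y\right)$ ($U{\left(y \right)} = \left(-3 + y\right) \left(1 + y\right) = \left(1 + y\right) \left(-3 + y\right)$)
$C = - \frac{1227}{2}$ ($C = \frac{1}{2} + \frac{\left(-7 - \left(17 - 49\right)\right) - 2481}{4} = \frac{1}{2} + \frac{\left(-7 - -32\right) - 2481}{4} = \frac{1}{2} + \frac{\left(-7 + 32\right) - 2481}{4} = \frac{1}{2} + \frac{25 - 2481}{4} = \frac{1}{2} + \frac{1}{4} \left(-2456\right) = \frac{1}{2} - 614 = - \frac{1227}{2} \approx -613.5$)
$C g{\left(-5 \right)} = - \frac{1227 \sqrt{-1 - 5}}{2} = - \frac{1227 \sqrt{-6}}{2} = - \frac{1227 i \sqrt{6}}{2}$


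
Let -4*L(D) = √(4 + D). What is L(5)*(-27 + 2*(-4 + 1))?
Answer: 99/4 ≈ 24.750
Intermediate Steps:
L(D) = -√(4 + D)/4
L(5)*(-27 + 2*(-4 + 1)) = (-√(4 + 5)/4)*(-27 + 2*(-4 + 1)) = (-√9/4)*(-27 + 2*(-3)) = (-¼*3)*(-27 - 6) = -¾*(-33) = 99/4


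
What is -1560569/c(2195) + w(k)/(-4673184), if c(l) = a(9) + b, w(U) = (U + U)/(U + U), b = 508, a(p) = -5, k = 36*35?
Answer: -7292826082199/2350611552 ≈ -3102.5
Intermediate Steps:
k = 1260
w(U) = 1 (w(U) = (2*U)/((2*U)) = (2*U)*(1/(2*U)) = 1)
c(l) = 503 (c(l) = -5 + 508 = 503)
-1560569/c(2195) + w(k)/(-4673184) = -1560569/503 + 1/(-4673184) = -1560569*1/503 + 1*(-1/4673184) = -1560569/503 - 1/4673184 = -7292826082199/2350611552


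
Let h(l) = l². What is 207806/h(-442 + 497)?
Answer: 207806/3025 ≈ 68.696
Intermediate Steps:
207806/h(-442 + 497) = 207806/((-442 + 497)²) = 207806/(55²) = 207806/3025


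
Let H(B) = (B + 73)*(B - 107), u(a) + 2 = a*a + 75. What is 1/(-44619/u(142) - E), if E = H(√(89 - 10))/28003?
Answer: -619395749623896203/1194597112940819373 - 389920205577238*√79/1194597112940819373 ≈ -0.52140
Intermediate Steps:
u(a) = 73 + a² (u(a) = -2 + (a*a + 75) = -2 + (a² + 75) = -2 + (75 + a²) = 73 + a²)
H(B) = (-107 + B)*(73 + B) (H(B) = (73 + B)*(-107 + B) = (-107 + B)*(73 + B))
E = -7732/28003 - 34*√79/28003 (E = (-7811 + (√(89 - 10))² - 34*√(89 - 10))/28003 = (-7811 + (√79)² - 34*√79)*(1/28003) = (-7811 + 79 - 34*√79)*(1/28003) = (-7732 - 34*√79)*(1/28003) = -7732/28003 - 34*√79/28003 ≈ -0.28690)
1/(-44619/u(142) - E) = 1/(-44619/(73 + 142²) - (-7732/28003 - 34*√79/28003)) = 1/(-44619/(73 + 20164) + (7732/28003 + 34*√79/28003)) = 1/(-44619/20237 + (7732/28003 + 34*√79/28003)) = 1/(-1092993373/566696711 + 34*√79/28003)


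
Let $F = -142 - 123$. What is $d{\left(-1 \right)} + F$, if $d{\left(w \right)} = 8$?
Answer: $-257$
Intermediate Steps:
$F = -265$
$d{\left(-1 \right)} + F = 8 - 265 = -257$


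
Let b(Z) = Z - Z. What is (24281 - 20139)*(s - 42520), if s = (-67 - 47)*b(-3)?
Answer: -176117840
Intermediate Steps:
b(Z) = 0
s = 0 (s = (-67 - 47)*0 = -114*0 = 0)
(24281 - 20139)*(s - 42520) = (24281 - 20139)*(0 - 42520) = 4142*(-42520) = -176117840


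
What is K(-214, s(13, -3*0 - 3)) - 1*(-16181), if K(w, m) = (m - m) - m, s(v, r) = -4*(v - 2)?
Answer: 16225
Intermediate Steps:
s(v, r) = 8 - 4*v (s(v, r) = -4*(-2 + v) = 8 - 4*v)
K(w, m) = -m (K(w, m) = 0 - m = -m)
K(-214, s(13, -3*0 - 3)) - 1*(-16181) = -(8 - 4*13) - 1*(-16181) = -(8 - 52) + 16181 = -1*(-44) + 16181 = 44 + 16181 = 16225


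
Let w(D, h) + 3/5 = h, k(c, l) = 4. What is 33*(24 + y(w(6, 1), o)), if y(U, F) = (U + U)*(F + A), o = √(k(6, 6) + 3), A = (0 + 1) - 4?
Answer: 3564/5 + 132*√7/5 ≈ 782.65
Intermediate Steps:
w(D, h) = -⅗ + h
A = -3 (A = 1 - 4 = -3)
o = √7 (o = √(4 + 3) = √7 ≈ 2.6458)
y(U, F) = 2*U*(-3 + F) (y(U, F) = (U + U)*(F - 3) = (2*U)*(-3 + F) = 2*U*(-3 + F))
33*(24 + y(w(6, 1), o)) = 33*(24 + 2*(-⅗ + 1)*(-3 + √7)) = 33*(24 + 2*(⅖)*(-3 + √7)) = 33*(24 + (-12/5 + 4*√7/5)) = 33*(108/5 + 4*√7/5) = 3564/5 + 132*√7/5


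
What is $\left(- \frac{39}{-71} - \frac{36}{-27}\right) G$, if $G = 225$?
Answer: $\frac{30075}{71} \approx 423.59$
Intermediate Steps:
$\left(- \frac{39}{-71} - \frac{36}{-27}\right) G = \left(- \frac{39}{-71} - \frac{36}{-27}\right) 225 = \left(\left(-39\right) \left(- \frac{1}{71}\right) - - \frac{4}{3}\right) 225 = \left(\frac{39}{71} + \frac{4}{3}\right) 225 = \frac{401}{213} \cdot 225 = \frac{30075}{71}$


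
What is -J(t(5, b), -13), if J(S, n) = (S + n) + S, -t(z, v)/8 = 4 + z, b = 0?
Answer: 157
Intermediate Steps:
t(z, v) = -32 - 8*z (t(z, v) = -8*(4 + z) = -32 - 8*z)
J(S, n) = n + 2*S
-J(t(5, b), -13) = -(-13 + 2*(-32 - 8*5)) = -(-13 + 2*(-32 - 40)) = -(-13 + 2*(-72)) = -(-13 - 144) = -1*(-157) = 157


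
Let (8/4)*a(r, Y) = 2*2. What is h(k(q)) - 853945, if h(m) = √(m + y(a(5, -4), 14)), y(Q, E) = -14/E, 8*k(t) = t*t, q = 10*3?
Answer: -853945 + √446/2 ≈ -8.5393e+5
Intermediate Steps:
a(r, Y) = 2 (a(r, Y) = (2*2)/2 = (½)*4 = 2)
q = 30
k(t) = t²/8 (k(t) = (t*t)/8 = t²/8)
h(m) = √(-1 + m) (h(m) = √(m - 14/14) = √(m - 14*1/14) = √(m - 1) = √(-1 + m))
h(k(q)) - 853945 = √(-1 + (⅛)*30²) - 853945 = √(-1 + (⅛)*900) - 853945 = √(-1 + 225/2) - 853945 = √(223/2) - 853945 = √446/2 - 853945 = -853945 + √446/2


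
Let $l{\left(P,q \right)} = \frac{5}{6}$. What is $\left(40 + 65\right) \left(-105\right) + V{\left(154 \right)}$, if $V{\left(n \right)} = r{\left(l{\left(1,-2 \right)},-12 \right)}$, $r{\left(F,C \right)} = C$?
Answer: $-11037$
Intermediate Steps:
$l{\left(P,q \right)} = \frac{5}{6}$ ($l{\left(P,q \right)} = 5 \cdot \frac{1}{6} = \frac{5}{6}$)
$V{\left(n \right)} = -12$
$\left(40 + 65\right) \left(-105\right) + V{\left(154 \right)} = \left(40 + 65\right) \left(-105\right) - 12 = 105 \left(-105\right) - 12 = -11025 - 12 = -11037$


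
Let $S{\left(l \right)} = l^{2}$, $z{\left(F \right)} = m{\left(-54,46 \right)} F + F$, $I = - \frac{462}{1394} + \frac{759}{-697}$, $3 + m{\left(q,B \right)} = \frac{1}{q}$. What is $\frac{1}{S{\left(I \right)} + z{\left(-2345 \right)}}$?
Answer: $\frac{26233686}{124228134845} \approx 0.00021117$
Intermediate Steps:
$m{\left(q,B \right)} = -3 + \frac{1}{q}$
$I = - \frac{990}{697}$ ($I = \left(-462\right) \frac{1}{1394} + 759 \left(- \frac{1}{697}\right) = - \frac{231}{697} - \frac{759}{697} = - \frac{990}{697} \approx -1.4204$)
$z{\left(F \right)} = - \frac{109 F}{54}$ ($z{\left(F \right)} = \left(-3 + \frac{1}{-54}\right) F + F = \left(-3 - \frac{1}{54}\right) F + F = - \frac{163 F}{54} + F = - \frac{109 F}{54}$)
$\frac{1}{S{\left(I \right)} + z{\left(-2345 \right)}} = \frac{1}{\left(- \frac{990}{697}\right)^{2} - - \frac{255605}{54}} = \frac{1}{\frac{980100}{485809} + \frac{255605}{54}} = \frac{1}{\frac{124228134845}{26233686}} = \frac{26233686}{124228134845}$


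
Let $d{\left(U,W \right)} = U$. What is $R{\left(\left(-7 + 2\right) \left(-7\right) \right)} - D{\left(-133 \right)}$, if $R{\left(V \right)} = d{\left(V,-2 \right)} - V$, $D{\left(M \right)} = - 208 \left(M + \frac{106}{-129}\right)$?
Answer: $- \frac{3590704}{129} \approx -27835.0$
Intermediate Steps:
$D{\left(M \right)} = \frac{22048}{129} - 208 M$ ($D{\left(M \right)} = - 208 \left(M + 106 \left(- \frac{1}{129}\right)\right) = - 208 \left(M - \frac{106}{129}\right) = - 208 \left(- \frac{106}{129} + M\right) = \frac{22048}{129} - 208 M$)
$R{\left(V \right)} = 0$ ($R{\left(V \right)} = V - V = 0$)
$R{\left(\left(-7 + 2\right) \left(-7\right) \right)} - D{\left(-133 \right)} = 0 - \left(\frac{22048}{129} - -27664\right) = 0 - \left(\frac{22048}{129} + 27664\right) = 0 - \frac{3590704}{129} = - \frac{3590704}{129}$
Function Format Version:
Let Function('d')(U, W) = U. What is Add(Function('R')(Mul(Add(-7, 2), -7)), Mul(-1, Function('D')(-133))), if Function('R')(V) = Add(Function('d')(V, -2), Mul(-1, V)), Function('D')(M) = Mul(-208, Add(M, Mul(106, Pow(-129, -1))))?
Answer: Rational(-3590704, 129) ≈ -27835.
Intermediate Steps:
Function('D')(M) = Add(Rational(22048, 129), Mul(-208, M)) (Function('D')(M) = Mul(-208, Add(M, Mul(106, Rational(-1, 129)))) = Mul(-208, Add(M, Rational(-106, 129))) = Mul(-208, Add(Rational(-106, 129), M)) = Add(Rational(22048, 129), Mul(-208, M)))
Function('R')(V) = 0 (Function('R')(V) = Add(V, Mul(-1, V)) = 0)
Add(Function('R')(Mul(Add(-7, 2), -7)), Mul(-1, Function('D')(-133))) = Add(0, Mul(-1, Add(Rational(22048, 129), Mul(-208, -133)))) = Add(0, Mul(-1, Add(Rational(22048, 129), 27664))) = Add(0, Mul(-1, Rational(3590704, 129))) = Add(0, Rational(-3590704, 129)) = Rational(-3590704, 129)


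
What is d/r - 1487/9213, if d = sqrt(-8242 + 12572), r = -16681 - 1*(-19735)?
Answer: -1487/9213 + sqrt(4330)/3054 ≈ -0.13986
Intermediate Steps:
r = 3054 (r = -16681 + 19735 = 3054)
d = sqrt(4330) ≈ 65.803
d/r - 1487/9213 = sqrt(4330)/3054 - 1487/9213 = -1487/9213 + sqrt(4330)/3054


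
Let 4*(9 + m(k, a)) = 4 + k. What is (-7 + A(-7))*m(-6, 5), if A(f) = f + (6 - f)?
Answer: 19/2 ≈ 9.5000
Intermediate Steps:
A(f) = 6
m(k, a) = -8 + k/4 (m(k, a) = -9 + (4 + k)/4 = -9 + (1 + k/4) = -8 + k/4)
(-7 + A(-7))*m(-6, 5) = (-7 + 6)*(-8 + (1/4)*(-6)) = -(-8 - 3/2) = -1*(-19/2) = 19/2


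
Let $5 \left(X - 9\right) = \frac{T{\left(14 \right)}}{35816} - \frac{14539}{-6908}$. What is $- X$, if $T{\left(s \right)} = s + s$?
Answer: $- \frac{132439591}{14057780} \approx -9.4211$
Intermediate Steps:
$T{\left(s \right)} = 2 s$
$X = \frac{132439591}{14057780}$ ($X = 9 + \frac{\frac{2 \cdot 14}{35816} - \frac{14539}{-6908}}{5} = 9 + \frac{28 \cdot \frac{1}{35816} - - \frac{14539}{6908}}{5} = 9 + \frac{\frac{7}{8954} + \frac{14539}{6908}}{5} = 9 + \frac{1}{5} \cdot \frac{5919571}{2811556} = 9 + \frac{5919571}{14057780} = \frac{132439591}{14057780} \approx 9.4211$)
$- X = \left(-1\right) \frac{132439591}{14057780} = - \frac{132439591}{14057780}$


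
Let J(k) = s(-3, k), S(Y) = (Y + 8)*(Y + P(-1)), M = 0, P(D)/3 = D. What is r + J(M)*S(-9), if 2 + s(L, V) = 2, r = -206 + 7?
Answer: -199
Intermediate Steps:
P(D) = 3*D
r = -199
S(Y) = (-3 + Y)*(8 + Y) (S(Y) = (Y + 8)*(Y + 3*(-1)) = (8 + Y)*(Y - 3) = (8 + Y)*(-3 + Y) = (-3 + Y)*(8 + Y))
s(L, V) = 0 (s(L, V) = -2 + 2 = 0)
J(k) = 0
r + J(M)*S(-9) = -199 + 0*(-24 + (-9)² + 5*(-9)) = -199 + 0*(-24 + 81 - 45) = -199 + 0*12 = -199 + 0 = -199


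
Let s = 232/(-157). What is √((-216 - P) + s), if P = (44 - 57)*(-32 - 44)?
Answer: 2*I*√7428455/157 ≈ 34.72*I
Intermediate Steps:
s = -232/157 (s = 232*(-1/157) = -232/157 ≈ -1.4777)
P = 988 (P = -13*(-76) = 988)
√((-216 - P) + s) = √((-216 - 1*988) - 232/157) = √((-216 - 988) - 232/157) = √(-1204 - 232/157) = √(-189260/157) = 2*I*√7428455/157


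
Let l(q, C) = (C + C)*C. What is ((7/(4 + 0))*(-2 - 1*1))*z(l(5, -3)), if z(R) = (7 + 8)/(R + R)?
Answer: -35/16 ≈ -2.1875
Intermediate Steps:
l(q, C) = 2*C² (l(q, C) = (2*C)*C = 2*C²)
z(R) = 15/(2*R) (z(R) = 15/((2*R)) = 15*(1/(2*R)) = 15/(2*R))
((7/(4 + 0))*(-2 - 1*1))*z(l(5, -3)) = ((7/(4 + 0))*(-2 - 1*1))*(15/(2*((2*(-3)²)))) = ((7/4)*(-2 - 1))*(15/(2*((2*9)))) = (((¼)*7)*(-3))*((15/2)/18) = ((7/4)*(-3))*((15/2)*(1/18)) = -21/4*5/12 = -35/16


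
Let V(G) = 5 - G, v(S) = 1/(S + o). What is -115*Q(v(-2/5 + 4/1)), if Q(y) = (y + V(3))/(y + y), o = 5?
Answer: -2093/2 ≈ -1046.5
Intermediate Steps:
v(S) = 1/(5 + S) (v(S) = 1/(S + 5) = 1/(5 + S))
Q(y) = (2 + y)/(2*y) (Q(y) = (y + (5 - 1*3))/(y + y) = (y + (5 - 3))/((2*y)) = (y + 2)*(1/(2*y)) = (2 + y)*(1/(2*y)) = (2 + y)/(2*y))
-115*Q(v(-2/5 + 4/1)) = -115*(2 + 1/(5 + (-2/5 + 4/1)))/(2*(1/(5 + (-2/5 + 4/1)))) = -115*(2 + 1/(5 + (-2*⅕ + 4*1)))/(2*(1/(5 + (-2*⅕ + 4*1)))) = -115*(2 + 1/(5 + (-⅖ + 4)))/(2*(1/(5 + (-⅖ + 4)))) = -115*(2 + 1/(5 + 18/5))/(2*(1/(5 + 18/5))) = -115*(2 + 1/(43/5))/(2*(1/(43/5))) = -115*(2 + 5/43)/(2*5/43) = -115*43*91/(2*5*43) = -115*91/10 = -2093/2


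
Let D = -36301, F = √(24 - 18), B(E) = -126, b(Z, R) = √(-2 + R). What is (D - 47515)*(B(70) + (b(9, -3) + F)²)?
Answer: 10477000 - 167632*I*√30 ≈ 1.0477e+7 - 9.1816e+5*I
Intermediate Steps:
F = √6 ≈ 2.4495
(D - 47515)*(B(70) + (b(9, -3) + F)²) = (-36301 - 47515)*(-126 + (√(-2 - 3) + √6)²) = -83816*(-126 + (√(-5) + √6)²) = -83816*(-126 + (I*√5 + √6)²) = -83816*(-126 + (√6 + I*√5)²) = 10560816 - 83816*(√6 + I*√5)²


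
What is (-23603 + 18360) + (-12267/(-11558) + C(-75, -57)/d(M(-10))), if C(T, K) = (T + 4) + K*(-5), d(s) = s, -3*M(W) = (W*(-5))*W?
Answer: -3785717908/722375 ≈ -5240.7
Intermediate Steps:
M(W) = 5*W²/3 (M(W) = -W*(-5)*W/3 = -(-5*W)*W/3 = -(-5)*W²/3 = 5*W²/3)
C(T, K) = 4 + T - 5*K (C(T, K) = (4 + T) - 5*K = 4 + T - 5*K)
(-23603 + 18360) + (-12267/(-11558) + C(-75, -57)/d(M(-10))) = (-23603 + 18360) + (-12267/(-11558) + (4 - 75 - 5*(-57))/(((5/3)*(-10)²))) = -5243 + (-12267*(-1/11558) + (4 - 75 + 285)/(((5/3)*100))) = -5243 + (12267/11558 + 214/(500/3)) = -5243 + (12267/11558 + 214*(3/500)) = -5243 + (12267/11558 + 321/250) = -5243 + 1694217/722375 = -3785717908/722375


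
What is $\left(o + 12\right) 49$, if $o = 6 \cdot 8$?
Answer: $2940$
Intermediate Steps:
$o = 48$
$\left(o + 12\right) 49 = \left(48 + 12\right) 49 = 60 \cdot 49 = 2940$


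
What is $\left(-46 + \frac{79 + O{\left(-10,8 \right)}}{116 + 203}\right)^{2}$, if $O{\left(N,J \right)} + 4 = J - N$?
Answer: $\frac{212605561}{101761} \approx 2089.3$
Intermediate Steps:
$O{\left(N,J \right)} = -4 + J - N$ ($O{\left(N,J \right)} = -4 + \left(J - N\right) = -4 + J - N$)
$\left(-46 + \frac{79 + O{\left(-10,8 \right)}}{116 + 203}\right)^{2} = \left(-46 + \frac{79 - -14}{116 + 203}\right)^{2} = \left(-46 + \frac{79 + \left(-4 + 8 + 10\right)}{319}\right)^{2} = \left(-46 + \left(79 + 14\right) \frac{1}{319}\right)^{2} = \left(-46 + 93 \cdot \frac{1}{319}\right)^{2} = \left(-46 + \frac{93}{319}\right)^{2} = \left(- \frac{14581}{319}\right)^{2} = \frac{212605561}{101761}$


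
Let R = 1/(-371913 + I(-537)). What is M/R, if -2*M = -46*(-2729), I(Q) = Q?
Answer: 23377569150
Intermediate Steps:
R = -1/372450 (R = 1/(-371913 - 537) = 1/(-372450) = -1/372450 ≈ -2.6849e-6)
M = -62767 (M = -(-23)*(-2729) = -1/2*125534 = -62767)
M/R = -62767/(-1/372450) = -62767*(-372450) = 23377569150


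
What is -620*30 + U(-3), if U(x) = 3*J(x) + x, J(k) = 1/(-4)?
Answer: -74415/4 ≈ -18604.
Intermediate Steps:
J(k) = -¼
U(x) = -¾ + x (U(x) = 3*(-¼) + x = -¾ + x)
-620*30 + U(-3) = -620*30 + (-¾ - 3) = -124*150 - 15/4 = -18600 - 15/4 = -74415/4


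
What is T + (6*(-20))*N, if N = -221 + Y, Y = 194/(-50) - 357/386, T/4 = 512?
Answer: 28124524/965 ≈ 29145.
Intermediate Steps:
T = 2048 (T = 4*512 = 2048)
Y = -46367/9650 (Y = 194*(-1/50) - 357*1/386 = -97/25 - 357/386 = -46367/9650 ≈ -4.8049)
N = -2179017/9650 (N = -221 - 46367/9650 = -2179017/9650 ≈ -225.80)
T + (6*(-20))*N = 2048 + (6*(-20))*(-2179017/9650) = 2048 - 120*(-2179017/9650) = 2048 + 26148204/965 = 28124524/965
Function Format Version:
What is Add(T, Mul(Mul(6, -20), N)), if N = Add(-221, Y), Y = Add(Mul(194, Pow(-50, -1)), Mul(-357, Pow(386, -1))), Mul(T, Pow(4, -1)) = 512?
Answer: Rational(28124524, 965) ≈ 29145.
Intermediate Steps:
T = 2048 (T = Mul(4, 512) = 2048)
Y = Rational(-46367, 9650) (Y = Add(Mul(194, Rational(-1, 50)), Mul(-357, Rational(1, 386))) = Add(Rational(-97, 25), Rational(-357, 386)) = Rational(-46367, 9650) ≈ -4.8049)
N = Rational(-2179017, 9650) (N = Add(-221, Rational(-46367, 9650)) = Rational(-2179017, 9650) ≈ -225.80)
Add(T, Mul(Mul(6, -20), N)) = Add(2048, Mul(Mul(6, -20), Rational(-2179017, 9650))) = Add(2048, Mul(-120, Rational(-2179017, 9650))) = Add(2048, Rational(26148204, 965)) = Rational(28124524, 965)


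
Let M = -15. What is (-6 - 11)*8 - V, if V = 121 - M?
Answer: -272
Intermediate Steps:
V = 136 (V = 121 - 1*(-15) = 121 + 15 = 136)
(-6 - 11)*8 - V = (-6 - 11)*8 - 1*136 = -17*8 - 136 = -136 - 136 = -272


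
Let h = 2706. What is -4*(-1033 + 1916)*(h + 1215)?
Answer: -13848972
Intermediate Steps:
-4*(-1033 + 1916)*(h + 1215) = -4*(-1033 + 1916)*(2706 + 1215) = -3532*3921 = -4*3462243 = -13848972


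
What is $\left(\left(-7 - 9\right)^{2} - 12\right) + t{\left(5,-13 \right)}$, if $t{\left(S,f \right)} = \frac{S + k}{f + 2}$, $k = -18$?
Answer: $\frac{2697}{11} \approx 245.18$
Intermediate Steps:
$t{\left(S,f \right)} = \frac{-18 + S}{2 + f}$ ($t{\left(S,f \right)} = \frac{S - 18}{f + 2} = \frac{-18 + S}{2 + f}$)
$\left(\left(-7 - 9\right)^{2} - 12\right) + t{\left(5,-13 \right)} = \left(\left(-7 - 9\right)^{2} - 12\right) + \frac{-18 + 5}{2 - 13} = \left(\left(-16\right)^{2} - 12\right) + \frac{1}{-11} \left(-13\right) = \left(256 - 12\right) - - \frac{13}{11} = 244 + \frac{13}{11} = \frac{2697}{11}$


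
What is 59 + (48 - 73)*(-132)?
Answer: 3359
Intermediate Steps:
59 + (48 - 73)*(-132) = 59 - 25*(-132) = 59 + 3300 = 3359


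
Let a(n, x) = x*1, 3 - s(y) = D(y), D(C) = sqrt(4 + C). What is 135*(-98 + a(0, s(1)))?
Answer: -12825 - 135*sqrt(5) ≈ -13127.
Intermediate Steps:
s(y) = 3 - sqrt(4 + y)
a(n, x) = x
135*(-98 + a(0, s(1))) = 135*(-98 + (3 - sqrt(4 + 1))) = 135*(-98 + (3 - sqrt(5))) = 135*(-95 - sqrt(5)) = -12825 - 135*sqrt(5)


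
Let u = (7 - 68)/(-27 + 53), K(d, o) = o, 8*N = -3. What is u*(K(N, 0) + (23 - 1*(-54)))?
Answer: -4697/26 ≈ -180.65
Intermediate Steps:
N = -3/8 (N = (1/8)*(-3) = -3/8 ≈ -0.37500)
u = -61/26 ≈ -2.3462
u*(K(N, 0) + (23 - 1*(-54))) = -61*(0 + (23 - 1*(-54)))/26 = -61*(0 + (23 + 54))/26 = -61*(0 + 77)/26 = -61/26*77 = -4697/26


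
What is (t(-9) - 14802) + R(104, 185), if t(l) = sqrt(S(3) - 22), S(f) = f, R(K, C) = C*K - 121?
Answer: 4317 + I*sqrt(19) ≈ 4317.0 + 4.3589*I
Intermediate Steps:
R(K, C) = -121 + C*K
t(l) = I*sqrt(19) (t(l) = sqrt(3 - 22) = sqrt(-19) = I*sqrt(19))
(t(-9) - 14802) + R(104, 185) = (I*sqrt(19) - 14802) + (-121 + 185*104) = (-14802 + I*sqrt(19)) + (-121 + 19240) = (-14802 + I*sqrt(19)) + 19119 = 4317 + I*sqrt(19)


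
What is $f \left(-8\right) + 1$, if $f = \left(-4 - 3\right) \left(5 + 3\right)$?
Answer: $449$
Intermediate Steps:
$f = -56$ ($f = \left(-7\right) 8 = -56$)
$f \left(-8\right) + 1 = \left(-56\right) \left(-8\right) + 1 = 448 + 1 = 449$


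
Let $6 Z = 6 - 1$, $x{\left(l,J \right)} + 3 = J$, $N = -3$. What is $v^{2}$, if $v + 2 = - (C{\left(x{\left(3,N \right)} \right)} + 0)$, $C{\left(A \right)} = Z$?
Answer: $\frac{289}{36} \approx 8.0278$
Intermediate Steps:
$x{\left(l,J \right)} = -3 + J$
$Z = \frac{5}{6}$ ($Z = \frac{6 - 1}{6} = \frac{1}{6} \cdot 5 = \frac{5}{6} \approx 0.83333$)
$C{\left(A \right)} = \frac{5}{6}$
$v = - \frac{17}{6}$ ($v = -2 - \left(\frac{5}{6} + 0\right) = -2 - \frac{5}{6} = - \frac{17}{6} \approx -2.8333$)
$v^{2} = \left(- \frac{17}{6}\right)^{2} = \frac{289}{36}$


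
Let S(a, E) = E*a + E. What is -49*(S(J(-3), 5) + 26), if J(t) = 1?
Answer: -1764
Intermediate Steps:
S(a, E) = E + E*a
-49*(S(J(-3), 5) + 26) = -49*(5*(1 + 1) + 26) = -49*(5*2 + 26) = -49*(10 + 26) = -49*36 = -1764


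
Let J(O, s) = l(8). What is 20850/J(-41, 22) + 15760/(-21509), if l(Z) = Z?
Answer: 224168285/86036 ≈ 2605.5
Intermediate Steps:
J(O, s) = 8
20850/J(-41, 22) + 15760/(-21509) = 20850/8 + 15760/(-21509) = 20850*(1/8) + 15760*(-1/21509) = 10425/4 - 15760/21509 = 224168285/86036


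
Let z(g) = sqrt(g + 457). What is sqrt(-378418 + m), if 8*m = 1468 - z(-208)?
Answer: sqrt(-6051752 - 2*sqrt(249))/4 ≈ 615.01*I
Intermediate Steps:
z(g) = sqrt(457 + g)
m = 367/2 - sqrt(249)/8 (m = (1468 - sqrt(457 - 208))/8 = (1468 - sqrt(249))/8 = 367/2 - sqrt(249)/8 ≈ 181.53)
sqrt(-378418 + m) = sqrt(-378418 + (367/2 - sqrt(249)/8)) = sqrt(-756469/2 - sqrt(249)/8)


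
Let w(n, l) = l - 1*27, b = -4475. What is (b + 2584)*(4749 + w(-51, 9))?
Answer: -8946321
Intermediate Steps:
w(n, l) = -27 + l (w(n, l) = l - 27 = -27 + l)
(b + 2584)*(4749 + w(-51, 9)) = (-4475 + 2584)*(4749 + (-27 + 9)) = -1891*(4749 - 18) = -1891*4731 = -8946321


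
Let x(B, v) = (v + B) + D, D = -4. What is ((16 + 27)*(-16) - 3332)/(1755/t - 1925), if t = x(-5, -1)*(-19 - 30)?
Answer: 393960/188299 ≈ 2.0922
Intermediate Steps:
x(B, v) = -4 + B + v (x(B, v) = (v + B) - 4 = (B + v) - 4 = -4 + B + v)
t = 490 (t = (-4 - 5 - 1)*(-19 - 30) = -10*(-49) = 490)
((16 + 27)*(-16) - 3332)/(1755/t - 1925) = ((16 + 27)*(-16) - 3332)/(1755/490 - 1925) = (43*(-16) - 3332)/(1755*(1/490) - 1925) = (-688 - 3332)/(351/98 - 1925) = -4020/(-188299/98) = -4020*(-98/188299) = 393960/188299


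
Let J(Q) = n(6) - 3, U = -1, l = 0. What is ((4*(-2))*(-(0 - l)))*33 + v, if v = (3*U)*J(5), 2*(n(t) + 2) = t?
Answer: 6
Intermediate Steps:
n(t) = -2 + t/2
J(Q) = -2 (J(Q) = (-2 + (1/2)*6) - 3 = (-2 + 3) - 3 = 1 - 3 = -2)
v = 6 (v = (3*(-1))*(-2) = -3*(-2) = 6)
((4*(-2))*(-(0 - l)))*33 + v = ((4*(-2))*(-(0 - 1*0)))*33 + 6 = -(-8)*(0 + 0)*33 + 6 = -(-8)*0*33 + 6 = -8*0*33 + 6 = 0*33 + 6 = 0 + 6 = 6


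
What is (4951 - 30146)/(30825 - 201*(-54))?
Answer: -25195/41679 ≈ -0.60450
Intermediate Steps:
(4951 - 30146)/(30825 - 201*(-54)) = -25195/(30825 + 10854) = -25195/41679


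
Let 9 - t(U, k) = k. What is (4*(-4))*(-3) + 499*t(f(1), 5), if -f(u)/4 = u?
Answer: 2044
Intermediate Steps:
f(u) = -4*u
t(U, k) = 9 - k
(4*(-4))*(-3) + 499*t(f(1), 5) = (4*(-4))*(-3) + 499*(9 - 1*5) = -16*(-3) + 499*(9 - 5) = 48 + 499*4 = 48 + 1996 = 2044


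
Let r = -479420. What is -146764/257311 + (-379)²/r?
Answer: -107322006231/123360039620 ≈ -0.86999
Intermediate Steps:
-146764/257311 + (-379)²/r = -146764/257311 + (-379)²/(-479420) = -146764*1/257311 + 143641*(-1/479420) = -146764/257311 - 143641/479420 = -107322006231/123360039620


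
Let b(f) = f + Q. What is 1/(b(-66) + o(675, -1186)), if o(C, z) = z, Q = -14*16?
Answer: -1/1476 ≈ -0.00067751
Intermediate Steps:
Q = -224
b(f) = -224 + f (b(f) = f - 224 = -224 + f)
1/(b(-66) + o(675, -1186)) = 1/((-224 - 66) - 1186) = 1/(-290 - 1186) = 1/(-1476) = -1/1476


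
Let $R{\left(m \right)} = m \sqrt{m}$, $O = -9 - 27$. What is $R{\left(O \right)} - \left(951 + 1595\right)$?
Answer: $-2546 - 216 i \approx -2546.0 - 216.0 i$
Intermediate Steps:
$O = -36$
$R{\left(m \right)} = m^{\frac{3}{2}}$
$R{\left(O \right)} - \left(951 + 1595\right) = \left(-36\right)^{\frac{3}{2}} - \left(951 + 1595\right) = - 216 i - 2546 = -2546 - 216 i$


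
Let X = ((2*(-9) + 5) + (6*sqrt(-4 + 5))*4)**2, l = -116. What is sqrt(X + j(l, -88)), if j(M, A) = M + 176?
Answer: sqrt(181) ≈ 13.454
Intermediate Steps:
j(M, A) = 176 + M
X = 121 (X = ((-18 + 5) + (6*sqrt(1))*4)**2 = (-13 + (6*1)*4)**2 = (-13 + 6*4)**2 = (-13 + 24)**2 = 11**2 = 121)
sqrt(X + j(l, -88)) = sqrt(121 + (176 - 116)) = sqrt(121 + 60) = sqrt(181)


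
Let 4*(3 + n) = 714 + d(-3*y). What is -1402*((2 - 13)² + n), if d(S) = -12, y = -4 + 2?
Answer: -411487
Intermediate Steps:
y = -2
n = 345/2 (n = -3 + (714 - 12)/4 = -3 + (¼)*702 = -3 + 351/2 = 345/2 ≈ 172.50)
-1402*((2 - 13)² + n) = -1402*((2 - 13)² + 345/2) = -1402*((-11)² + 345/2) = -1402*(121 + 345/2) = -1402*587/2 = -411487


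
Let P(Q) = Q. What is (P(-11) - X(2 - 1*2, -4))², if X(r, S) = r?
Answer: 121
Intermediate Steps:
(P(-11) - X(2 - 1*2, -4))² = (-11 - (2 - 1*2))² = (-11 - (2 - 2))² = (-11 - 1*0)² = (-11 + 0)² = (-11)² = 121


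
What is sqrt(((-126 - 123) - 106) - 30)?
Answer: I*sqrt(385) ≈ 19.621*I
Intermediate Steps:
sqrt(((-126 - 123) - 106) - 30) = sqrt((-249 - 106) - 30) = sqrt(-355 - 30) = sqrt(-385) = I*sqrt(385)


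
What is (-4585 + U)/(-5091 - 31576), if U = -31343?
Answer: 35928/36667 ≈ 0.97985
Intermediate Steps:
(-4585 + U)/(-5091 - 31576) = (-4585 - 31343)/(-5091 - 31576) = -35928/(-36667) = -35928*(-1/36667) = 35928/36667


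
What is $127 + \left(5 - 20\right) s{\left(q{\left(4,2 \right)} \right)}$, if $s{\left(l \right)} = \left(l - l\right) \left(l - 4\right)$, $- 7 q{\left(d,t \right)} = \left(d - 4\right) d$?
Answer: $127$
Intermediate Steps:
$q{\left(d,t \right)} = - \frac{d \left(-4 + d\right)}{7}$ ($q{\left(d,t \right)} = - \frac{\left(d - 4\right) d}{7} = - \frac{\left(-4 + d\right) d}{7} = - \frac{d \left(-4 + d\right)}{7}$)
$s{\left(l \right)} = 0$ ($s{\left(l \right)} = 0 \left(-4 + l\right) = 0$)
$127 + \left(5 - 20\right) s{\left(q{\left(4,2 \right)} \right)} = 127 + \left(5 - 20\right) 0 = 127 - 0 = 127 + 0 = 127$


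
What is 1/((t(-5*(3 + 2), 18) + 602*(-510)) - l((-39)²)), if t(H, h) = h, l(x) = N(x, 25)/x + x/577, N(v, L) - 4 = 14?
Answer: -97513/29936944229 ≈ -3.2573e-6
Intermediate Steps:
N(v, L) = 18 (N(v, L) = 4 + 14 = 18)
l(x) = 18/x + x/577
1/((t(-5*(3 + 2), 18) + 602*(-510)) - l((-39)²)) = 1/((18 + 602*(-510)) - (18/((-39)²) + (1/577)*(-39)²)) = 1/((18 - 307020) - (18/1521 + (1/577)*1521)) = 1/(-307002 - (18*(1/1521) + 1521/577)) = 1/(-307002 - (2/169 + 1521/577)) = 1/(-307002 - 1*258203/97513) = 1/(-307002 - 258203/97513) = 1/(-29936944229/97513) = -97513/29936944229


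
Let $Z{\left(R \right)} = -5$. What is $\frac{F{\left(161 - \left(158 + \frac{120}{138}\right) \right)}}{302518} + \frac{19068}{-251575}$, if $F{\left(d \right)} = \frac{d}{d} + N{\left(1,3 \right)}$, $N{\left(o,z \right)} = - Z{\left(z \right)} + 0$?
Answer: $- \frac{2883451887}{38052982925} \approx -0.075775$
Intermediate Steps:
$N{\left(o,z \right)} = 5$ ($N{\left(o,z \right)} = \left(-1\right) \left(-5\right) + 0 = 5 + 0 = 5$)
$F{\left(d \right)} = 6$ ($F{\left(d \right)} = \frac{d}{d} + 5 = 1 + 5 = 6$)
$\frac{F{\left(161 - \left(158 + \frac{120}{138}\right) \right)}}{302518} + \frac{19068}{-251575} = \frac{6}{302518} + \frac{19068}{-251575} = 6 \cdot \frac{1}{302518} + 19068 \left(- \frac{1}{251575}\right) = \frac{3}{151259} - \frac{19068}{251575} = - \frac{2883451887}{38052982925}$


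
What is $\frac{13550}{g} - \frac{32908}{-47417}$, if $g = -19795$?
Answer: $\frac{1782702}{187723903} \approx 0.0094964$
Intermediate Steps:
$\frac{13550}{g} - \frac{32908}{-47417} = \frac{13550}{-19795} - \frac{32908}{-47417} = 13550 \left(- \frac{1}{19795}\right) - - \frac{32908}{47417} = - \frac{2710}{3959} + \frac{32908}{47417} = \frac{1782702}{187723903}$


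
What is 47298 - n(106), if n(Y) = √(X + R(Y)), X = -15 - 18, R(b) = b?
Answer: 47298 - √73 ≈ 47289.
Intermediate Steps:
X = -33
n(Y) = √(-33 + Y)
47298 - n(106) = 47298 - √(-33 + 106) = 47298 - √73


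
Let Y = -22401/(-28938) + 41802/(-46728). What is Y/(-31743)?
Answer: 4525343/1192315456332 ≈ 3.7954e-6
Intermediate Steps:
Y = -4525343/37561524 (Y = -22401*(-1/28938) + 41802*(-1/46728) = 7467/9646 - 6967/7788 = -4525343/37561524 ≈ -0.12048)
Y/(-31743) = -4525343/37561524/(-31743) = -4525343/37561524*(-1/31743) = 4525343/1192315456332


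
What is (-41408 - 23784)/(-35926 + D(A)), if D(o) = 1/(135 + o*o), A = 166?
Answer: 1805231672/994826865 ≈ 1.8146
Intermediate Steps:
D(o) = 1/(135 + o²)
(-41408 - 23784)/(-35926 + D(A)) = (-41408 - 23784)/(-35926 + 1/(135 + 166²)) = -65192/(-35926 + 1/(135 + 27556)) = -65192/(-35926 + 1/27691) = -65192/(-994826865/27691) = -65192*(-27691/994826865) = 1805231672/994826865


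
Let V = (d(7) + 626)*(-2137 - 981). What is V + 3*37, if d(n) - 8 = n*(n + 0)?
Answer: -2129483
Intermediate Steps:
d(n) = 8 + n² (d(n) = 8 + n*(n + 0) = 8 + n*n = 8 + n²)
V = -2129594 (V = ((8 + 7²) + 626)*(-2137 - 981) = ((8 + 49) + 626)*(-3118) = (57 + 626)*(-3118) = 683*(-3118) = -2129594)
V + 3*37 = -2129594 + 3*37 = -2129594 + 111 = -2129483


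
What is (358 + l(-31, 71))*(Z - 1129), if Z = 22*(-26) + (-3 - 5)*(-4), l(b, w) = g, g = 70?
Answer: -714332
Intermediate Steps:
l(b, w) = 70
Z = -540 (Z = -572 - 8*(-4) = -572 + 32 = -540)
(358 + l(-31, 71))*(Z - 1129) = (358 + 70)*(-540 - 1129) = 428*(-1669) = -714332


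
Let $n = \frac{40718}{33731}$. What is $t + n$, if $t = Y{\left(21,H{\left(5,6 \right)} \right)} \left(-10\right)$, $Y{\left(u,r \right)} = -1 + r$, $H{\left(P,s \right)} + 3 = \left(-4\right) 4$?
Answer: $\frac{6786918}{33731} \approx 201.21$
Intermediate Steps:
$H{\left(P,s \right)} = -19$ ($H{\left(P,s \right)} = -3 - 16 = -19$)
$n = \frac{40718}{33731}$ ($n = 40718 \cdot \frac{1}{33731} = \frac{40718}{33731} \approx 1.2071$)
$t = 200$ ($t = \left(-1 - 19\right) \left(-10\right) = \left(-20\right) \left(-10\right) = 200$)
$t + n = 200 + \frac{40718}{33731} = \frac{6786918}{33731}$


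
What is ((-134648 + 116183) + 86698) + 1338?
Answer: 69571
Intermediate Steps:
((-134648 + 116183) + 86698) + 1338 = (-18465 + 86698) + 1338 = 68233 + 1338 = 69571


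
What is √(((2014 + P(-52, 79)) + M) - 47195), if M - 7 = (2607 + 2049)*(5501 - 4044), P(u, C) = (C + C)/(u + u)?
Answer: √4555304741/26 ≈ 2595.9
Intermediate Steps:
P(u, C) = C/u (P(u, C) = (2*C)/((2*u)) = (2*C)*(1/(2*u)) = C/u)
M = 6783799 (M = 7 + (2607 + 2049)*(5501 - 4044) = 7 + 4656*1457 = 7 + 6783792 = 6783799)
√(((2014 + P(-52, 79)) + M) - 47195) = √(((2014 + 79/(-52)) + 6783799) - 47195) = √(((2014 + 79*(-1/52)) + 6783799) - 47195) = √(((2014 - 79/52) + 6783799) - 47195) = √((104649/52 + 6783799) - 47195) = √(352862197/52 - 47195) = √(350408057/52) = √4555304741/26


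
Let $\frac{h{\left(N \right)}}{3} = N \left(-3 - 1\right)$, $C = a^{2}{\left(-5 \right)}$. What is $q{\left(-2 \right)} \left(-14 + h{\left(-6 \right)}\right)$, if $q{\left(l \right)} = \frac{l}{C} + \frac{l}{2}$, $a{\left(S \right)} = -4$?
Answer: $- \frac{261}{4} \approx -65.25$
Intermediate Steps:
$C = 16$ ($C = \left(-4\right)^{2} = 16$)
$h{\left(N \right)} = - 12 N$ ($h{\left(N \right)} = 3 N \left(-3 - 1\right) = 3 N \left(-4\right) = 3 \left(- 4 N\right) = - 12 N$)
$q{\left(l \right)} = \frac{9 l}{16}$ ($q{\left(l \right)} = \frac{l}{16} + \frac{l}{2} = \frac{9 l}{16}$)
$q{\left(-2 \right)} \left(-14 + h{\left(-6 \right)}\right) = \frac{9}{16} \left(-2\right) \left(-14 - -72\right) = - \frac{9 \left(-14 + 72\right)}{8} = \left(- \frac{9}{8}\right) 58 = - \frac{261}{4}$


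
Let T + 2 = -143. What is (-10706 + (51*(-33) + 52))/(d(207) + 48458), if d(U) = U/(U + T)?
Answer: -764894/3004603 ≈ -0.25457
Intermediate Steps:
T = -145 (T = -2 - 143 = -145)
d(U) = U/(-145 + U) (d(U) = U/(U - 145) = U/(-145 + U))
(-10706 + (51*(-33) + 52))/(d(207) + 48458) = (-10706 + (51*(-33) + 52))/(207/(-145 + 207) + 48458) = (-10706 + (-1683 + 52))/(207/62 + 48458) = (-10706 - 1631)/(207*(1/62) + 48458) = -12337/(207/62 + 48458) = -12337/3004603/62 = -12337*62/3004603 = -764894/3004603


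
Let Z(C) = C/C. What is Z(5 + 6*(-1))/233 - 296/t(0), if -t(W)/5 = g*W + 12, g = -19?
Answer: 17257/3495 ≈ 4.9376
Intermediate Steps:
t(W) = -60 + 95*W (t(W) = -5*(-19*W + 12) = -5*(12 - 19*W) = -60 + 95*W)
Z(C) = 1
Z(5 + 6*(-1))/233 - 296/t(0) = 1/233 - 296/(-60 + 95*0) = 1*(1/233) - 296/(-60 + 0) = 1/233 - 296/(-60) = 1/233 - 296*(-1/60) = 1/233 + 74/15 = 17257/3495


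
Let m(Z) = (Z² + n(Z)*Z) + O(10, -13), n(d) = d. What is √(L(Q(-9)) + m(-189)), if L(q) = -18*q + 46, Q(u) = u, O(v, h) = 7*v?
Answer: 2*√17930 ≈ 267.81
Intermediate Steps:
m(Z) = 70 + 2*Z² (m(Z) = (Z² + Z*Z) + 7*10 = (Z² + Z²) + 70 = 2*Z² + 70 = 70 + 2*Z²)
L(q) = 46 - 18*q
√(L(Q(-9)) + m(-189)) = √((46 - 18*(-9)) + (70 + 2*(-189)²)) = √((46 + 162) + (70 + 2*35721)) = √(208 + (70 + 71442)) = √(208 + 71512) = √71720 = 2*√17930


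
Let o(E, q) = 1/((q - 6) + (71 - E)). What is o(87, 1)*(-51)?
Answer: 17/7 ≈ 2.4286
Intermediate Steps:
o(E, q) = 1/(65 + q - E) (o(E, q) = 1/((-6 + q) + (71 - E)) = 1/(65 + q - E))
o(87, 1)*(-51) = -51/(65 + 1 - 1*87) = -51/(65 + 1 - 87) = -51/(-21) = -1/21*(-51) = 17/7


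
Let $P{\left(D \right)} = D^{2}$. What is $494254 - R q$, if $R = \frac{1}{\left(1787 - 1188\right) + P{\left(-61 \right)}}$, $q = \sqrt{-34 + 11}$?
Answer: $494254 - \frac{i \sqrt{23}}{4320} \approx 4.9425 \cdot 10^{5} - 0.0011101 i$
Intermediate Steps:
$q = i \sqrt{23}$ ($q = \sqrt{-23} = i \sqrt{23} \approx 4.7958 i$)
$R = \frac{1}{4320}$ ($R = \frac{1}{\left(1787 - 1188\right) + \left(-61\right)^{2}} = \frac{1}{599 + 3721} = \frac{1}{4320} \approx 0.00023148$)
$494254 - R q = 494254 - \frac{i \sqrt{23}}{4320}$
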